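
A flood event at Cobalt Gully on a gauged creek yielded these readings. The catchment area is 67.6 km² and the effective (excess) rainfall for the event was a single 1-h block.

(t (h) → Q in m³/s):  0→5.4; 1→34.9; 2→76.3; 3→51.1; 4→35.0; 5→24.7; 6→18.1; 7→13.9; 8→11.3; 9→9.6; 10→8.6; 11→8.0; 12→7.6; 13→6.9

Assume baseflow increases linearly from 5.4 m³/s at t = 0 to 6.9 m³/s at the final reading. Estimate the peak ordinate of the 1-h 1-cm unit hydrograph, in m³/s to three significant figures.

Direct runoff: 0.00, 29.38, 70.67, 45.35, 29.14, 18.72, 12.01, 7.69, 4.98, 3.16, 2.05, 1.33, 0.82, 0.00 m³/s; ΣQ_DR = 225.3 m³/s, peak = 70.67 m³/s.
Runoff depth d = ΣQ_DR·Δt / A = 225.3 × 3600 / (67.6 km²) = 12.00 mm.
The 1-cm UH is the DRH scaled by (10 mm)/d, so U_p = 70.67 × 10/12.00 = 58.9 m³/s.

U_p ≈ 58.9 m³/s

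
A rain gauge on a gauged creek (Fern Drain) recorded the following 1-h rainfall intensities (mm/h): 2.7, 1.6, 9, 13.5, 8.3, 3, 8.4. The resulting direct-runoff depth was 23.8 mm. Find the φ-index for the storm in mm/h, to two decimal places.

φ ≈ 3.85 mm/h

Only the 4 blocks with intensity above φ contribute runoff: 9, 13.5, 8.3, 8.4 mm/h.
Σ(I−φ)·Δt = d  ⇒  (9+13.5+8.3+8.4 − 4φ)·1 = 23.8
φ = (39.20 − 23.8/1) / 4 = 3.85 mm/h.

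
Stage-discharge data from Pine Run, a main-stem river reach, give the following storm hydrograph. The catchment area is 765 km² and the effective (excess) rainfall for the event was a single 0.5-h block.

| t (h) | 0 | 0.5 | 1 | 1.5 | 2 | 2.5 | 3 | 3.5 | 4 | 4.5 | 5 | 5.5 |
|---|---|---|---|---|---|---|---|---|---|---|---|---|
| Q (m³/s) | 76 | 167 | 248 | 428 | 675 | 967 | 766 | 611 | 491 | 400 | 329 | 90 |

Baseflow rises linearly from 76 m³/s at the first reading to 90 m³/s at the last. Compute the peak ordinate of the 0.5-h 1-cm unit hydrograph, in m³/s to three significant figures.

Direct runoff: 0.00, 89.73, 169.45, 348.18, 593.91, 884.64, 682.36, 526.09, 404.82, 312.55, 240.27, 0.00 m³/s; ΣQ_DR = 4252 m³/s, peak = 884.64 m³/s.
Runoff depth d = ΣQ_DR·Δt / A = 4252 × 1800 / (765 km²) = 10.00 mm.
The 1-cm UH is the DRH scaled by (10 mm)/d, so U_p = 884.64 × 10/10.00 = 884 m³/s.

U_p ≈ 884 m³/s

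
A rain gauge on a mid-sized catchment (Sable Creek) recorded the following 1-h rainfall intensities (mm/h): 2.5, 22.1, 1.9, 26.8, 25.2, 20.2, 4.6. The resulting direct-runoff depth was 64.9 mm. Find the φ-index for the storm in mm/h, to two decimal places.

φ ≈ 7.35 mm/h

Only the 4 blocks with intensity above φ contribute runoff: 22.1, 26.8, 25.2, 20.2 mm/h.
Σ(I−φ)·Δt = d  ⇒  (22.1+26.8+25.2+20.2 − 4φ)·1 = 64.9
φ = (94.30 − 64.9/1) / 4 = 7.35 mm/h.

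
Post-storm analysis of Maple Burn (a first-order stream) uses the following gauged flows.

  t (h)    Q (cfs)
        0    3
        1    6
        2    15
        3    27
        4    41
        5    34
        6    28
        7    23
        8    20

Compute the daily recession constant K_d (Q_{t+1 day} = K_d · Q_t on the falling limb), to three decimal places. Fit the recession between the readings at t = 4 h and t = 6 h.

Between t = 4 h and t = 6 h the flow falls from 41 to 28 cfs over 2×1 h = 2 h.
Per-interval ratio K = (28/41)^(1/2) = 0.8264; K_d = K^(24/1) = 0.010.

K_d ≈ 0.010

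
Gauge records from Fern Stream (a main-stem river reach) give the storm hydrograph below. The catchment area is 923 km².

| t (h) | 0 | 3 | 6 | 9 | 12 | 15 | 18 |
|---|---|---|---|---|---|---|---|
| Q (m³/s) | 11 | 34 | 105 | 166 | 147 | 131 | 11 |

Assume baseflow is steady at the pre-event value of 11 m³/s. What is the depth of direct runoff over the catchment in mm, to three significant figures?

d ≈ 6.18 mm

Direct runoff: 0.0, 23.0, 94.0, 155.0, 136.0, 120.0, 0.0 m³/s; ΣQ_DR = 528.0 m³/s.
V = ΣQ_DR · Δt = 528.0 × 10800 s = 5.702 × 10^6 m³.
Over A = 923 km², depth = V / A = 6.18 mm.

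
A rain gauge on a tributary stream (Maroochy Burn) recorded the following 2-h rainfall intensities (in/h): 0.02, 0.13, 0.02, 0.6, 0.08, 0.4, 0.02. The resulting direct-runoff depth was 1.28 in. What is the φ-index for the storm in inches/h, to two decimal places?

Only the 2 blocks with intensity above φ contribute runoff: 0.6, 0.4 in/h.
Σ(I−φ)·Δt = d  ⇒  (0.6+0.4 − 2φ)·2 = 1.28
φ = (1.000 − 1.28/2) / 2 = 0.18 in/h.

φ ≈ 0.18 in/h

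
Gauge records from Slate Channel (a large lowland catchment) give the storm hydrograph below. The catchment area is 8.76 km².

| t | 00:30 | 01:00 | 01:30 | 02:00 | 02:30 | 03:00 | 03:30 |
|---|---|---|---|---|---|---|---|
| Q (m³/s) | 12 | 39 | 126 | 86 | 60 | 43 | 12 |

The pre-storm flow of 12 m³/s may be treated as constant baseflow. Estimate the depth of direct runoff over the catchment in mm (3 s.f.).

Direct runoff: 0.0, 27.0, 114.0, 74.0, 48.0, 31.0, 0.0 m³/s; ΣQ_DR = 294.0 m³/s.
V = ΣQ_DR · Δt = 294.0 × 1800 s = 5.292 × 10^5 m³.
Over A = 8.76 km², depth = V / A = 60.4 mm.

d ≈ 60.4 mm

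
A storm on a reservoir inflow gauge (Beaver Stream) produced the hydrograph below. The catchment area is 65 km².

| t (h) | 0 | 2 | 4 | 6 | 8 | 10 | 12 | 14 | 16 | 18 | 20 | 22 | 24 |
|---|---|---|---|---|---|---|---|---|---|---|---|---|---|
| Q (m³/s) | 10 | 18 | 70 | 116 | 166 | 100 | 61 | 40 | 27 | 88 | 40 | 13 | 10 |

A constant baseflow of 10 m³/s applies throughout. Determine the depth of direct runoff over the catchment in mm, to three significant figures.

Direct runoff: 0.0, 8.0, 60.0, 106.0, 156.0, 90.0, 51.0, 30.0, 17.0, 78.0, 30.0, 3.0, 0.0 m³/s; ΣQ_DR = 629.0 m³/s.
V = ΣQ_DR · Δt = 629.0 × 7200 s = 4.529 × 10^6 m³.
Over A = 65 km², depth = V / A = 69.7 mm.

d ≈ 69.7 mm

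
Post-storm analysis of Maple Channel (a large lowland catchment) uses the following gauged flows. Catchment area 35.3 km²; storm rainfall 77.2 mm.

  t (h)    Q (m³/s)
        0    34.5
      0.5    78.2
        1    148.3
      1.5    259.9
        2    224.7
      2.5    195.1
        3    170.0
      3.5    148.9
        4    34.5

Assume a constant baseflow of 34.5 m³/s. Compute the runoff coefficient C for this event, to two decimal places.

C ≈ 0.65

ΣQ_DR = 983.6 m³/s; V = ΣQ_DR·Δt = 1.770 × 10^6 m³.
Runoff depth d = V / A = 50.16 mm.
C = d / P = 50.16 / 77.2 = 0.65.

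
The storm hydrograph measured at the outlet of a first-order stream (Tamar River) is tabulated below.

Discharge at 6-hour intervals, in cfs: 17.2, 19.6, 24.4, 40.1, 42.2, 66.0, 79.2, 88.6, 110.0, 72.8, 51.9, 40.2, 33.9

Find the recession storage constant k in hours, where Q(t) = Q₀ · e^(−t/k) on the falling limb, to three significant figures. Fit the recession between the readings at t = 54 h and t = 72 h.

k ≈ 23.6 h

On the falling limb, Q drops from 72.8 to 33.9 cfs between t = 54 h and t = 72 h (Δt = 18 h).
k = −Δt / ln(Q₂/Q₁) = −18 / ln(33.9/72.8) = 23.6 h.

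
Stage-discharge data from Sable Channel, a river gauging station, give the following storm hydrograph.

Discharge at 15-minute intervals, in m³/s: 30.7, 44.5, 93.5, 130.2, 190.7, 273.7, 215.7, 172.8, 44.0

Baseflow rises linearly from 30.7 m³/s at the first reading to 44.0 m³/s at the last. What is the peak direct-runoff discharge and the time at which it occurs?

Subtracting baseflow gives direct-runoff ordinates: 0.00, 12.14, 59.48, 94.51, 153.35, 234.69, 175.03, 130.46, 0.00 m³/s.
The maximum is 234.69 m³/s, occurring at the reading for t = 1.25 h.

Q_p = 234.69 m³/s at t = 1.25 h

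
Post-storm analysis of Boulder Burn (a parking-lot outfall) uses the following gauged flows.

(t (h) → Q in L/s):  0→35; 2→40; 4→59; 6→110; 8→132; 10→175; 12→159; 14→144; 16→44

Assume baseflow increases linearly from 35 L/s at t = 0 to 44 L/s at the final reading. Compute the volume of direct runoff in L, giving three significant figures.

V ≈ 3.91 × 10^6 L

Direct-runoff ordinates (Q − Q_b): 0.00, 3.88, 21.75, 71.62, 92.50, 134.38, 117.25, 101.12, 0.00 L/s.
ΣQ_DR = 542.5 L/s.
With Δt = 2 h = 7200 s, V = ΣQ_DR · Δt = 542.5 × 7200 = 3.91 × 10^6 L.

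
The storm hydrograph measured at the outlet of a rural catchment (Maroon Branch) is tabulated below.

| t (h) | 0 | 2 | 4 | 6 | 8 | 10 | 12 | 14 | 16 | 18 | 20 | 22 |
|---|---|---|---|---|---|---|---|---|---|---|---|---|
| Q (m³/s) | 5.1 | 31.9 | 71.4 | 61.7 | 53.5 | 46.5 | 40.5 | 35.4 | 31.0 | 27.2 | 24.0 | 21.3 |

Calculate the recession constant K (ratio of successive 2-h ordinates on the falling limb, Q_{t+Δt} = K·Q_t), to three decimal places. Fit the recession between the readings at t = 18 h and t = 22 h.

Using the recession-limb readings at t = 18 h and t = 22 h: Q falls from 27.2 to 21.3 m³/s over 2 intervals.
K = (Q₂/Q₁)^(1/2) = (21.3/27.2)^(1/2) = 0.885.

K ≈ 0.885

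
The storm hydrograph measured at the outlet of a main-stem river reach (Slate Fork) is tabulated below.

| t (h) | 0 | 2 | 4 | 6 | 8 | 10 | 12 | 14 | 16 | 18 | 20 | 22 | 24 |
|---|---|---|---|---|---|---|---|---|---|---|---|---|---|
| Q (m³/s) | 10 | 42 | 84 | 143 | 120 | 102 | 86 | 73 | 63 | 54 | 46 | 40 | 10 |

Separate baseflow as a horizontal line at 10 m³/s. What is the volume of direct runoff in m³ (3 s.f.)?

V ≈ 5.35 × 10^6 m³

Direct-runoff ordinates (Q − Q_b): 0.0, 32.0, 74.0, 133.0, 110.0, 92.0, 76.0, 63.0, 53.0, 44.0, 36.0, 30.0, 0.0 m³/s.
ΣQ_DR = 743.0 m³/s.
With Δt = 2 h = 7200 s, V = ΣQ_DR · Δt = 743.0 × 7200 = 5.35 × 10^6 m³.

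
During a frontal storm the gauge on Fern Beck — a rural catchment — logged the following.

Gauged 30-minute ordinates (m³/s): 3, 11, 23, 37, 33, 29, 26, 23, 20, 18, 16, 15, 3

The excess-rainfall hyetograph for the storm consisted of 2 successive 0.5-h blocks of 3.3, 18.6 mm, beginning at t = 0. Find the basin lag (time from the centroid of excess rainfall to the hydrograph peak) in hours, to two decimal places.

Centroid of excess rainfall: t_c = Σ P_i·t̄_i / ΣP_i = 0.6747 h (block centres at 0.25, 0.75 h).
Hydrograph peak occurs at t = 1.5 h, so basin lag t_L = 1.5 − 0.6747 = 0.83 h.

t_L ≈ 0.83 h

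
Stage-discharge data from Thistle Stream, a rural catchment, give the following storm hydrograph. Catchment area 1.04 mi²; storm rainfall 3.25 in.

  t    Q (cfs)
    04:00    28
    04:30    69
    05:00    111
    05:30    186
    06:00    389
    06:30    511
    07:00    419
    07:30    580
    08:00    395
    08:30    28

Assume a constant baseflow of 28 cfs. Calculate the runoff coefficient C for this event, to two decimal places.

ΣQ_DR = 2436 cfs; V = ΣQ_DR·Δt = 4.385 × 10^6 ft³.
Runoff depth d = V / A = 1.815 in.
C = d / P = 1.815 / 3.25 = 0.56.

C ≈ 0.56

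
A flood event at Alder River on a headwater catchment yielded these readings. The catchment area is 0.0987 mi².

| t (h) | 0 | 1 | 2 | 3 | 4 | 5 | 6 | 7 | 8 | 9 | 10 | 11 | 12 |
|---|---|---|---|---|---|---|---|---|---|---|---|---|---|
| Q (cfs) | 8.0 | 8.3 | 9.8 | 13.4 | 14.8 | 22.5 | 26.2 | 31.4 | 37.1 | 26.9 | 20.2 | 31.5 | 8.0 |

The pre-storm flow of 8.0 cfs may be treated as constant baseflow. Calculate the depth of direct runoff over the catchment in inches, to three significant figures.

Direct runoff: 0.0, 0.3, 1.8, 5.4, 6.8, 14.5, 18.2, 23.4, 29.1, 18.9, 12.2, 23.5, 0.0 cfs; ΣQ_DR = 154.1 cfs.
V = ΣQ_DR · Δt = 154.1 × 3600 s = 5.548 × 10^5 ft³.
Over A = 0.0987 mi², depth = V / A = 2.42 in.

d ≈ 2.42 in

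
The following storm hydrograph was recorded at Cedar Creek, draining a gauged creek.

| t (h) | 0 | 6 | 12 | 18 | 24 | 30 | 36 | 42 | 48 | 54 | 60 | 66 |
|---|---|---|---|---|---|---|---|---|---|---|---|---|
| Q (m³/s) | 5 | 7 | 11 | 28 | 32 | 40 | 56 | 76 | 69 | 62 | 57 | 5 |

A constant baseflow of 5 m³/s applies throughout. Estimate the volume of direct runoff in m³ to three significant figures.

Direct-runoff ordinates (Q − Q_b): 0.0, 2.0, 6.0, 23.0, 27.0, 35.0, 51.0, 71.0, 64.0, 57.0, 52.0, 0.0 m³/s.
ΣQ_DR = 388.0 m³/s.
With Δt = 6 h = 21600 s, V = ΣQ_DR · Δt = 388.0 × 21600 = 8.38 × 10^6 m³.

V ≈ 8.38 × 10^6 m³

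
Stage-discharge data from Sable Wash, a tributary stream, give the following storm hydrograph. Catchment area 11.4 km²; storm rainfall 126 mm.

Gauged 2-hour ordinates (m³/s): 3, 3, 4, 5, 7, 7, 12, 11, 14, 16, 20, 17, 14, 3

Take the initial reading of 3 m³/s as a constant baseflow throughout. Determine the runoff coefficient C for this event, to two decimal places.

C ≈ 0.47

ΣQ_DR = 94.00 m³/s; V = ΣQ_DR·Δt = 6.768 × 10^5 m³.
Runoff depth d = V / A = 59.37 mm.
C = d / P = 59.37 / 126 = 0.47.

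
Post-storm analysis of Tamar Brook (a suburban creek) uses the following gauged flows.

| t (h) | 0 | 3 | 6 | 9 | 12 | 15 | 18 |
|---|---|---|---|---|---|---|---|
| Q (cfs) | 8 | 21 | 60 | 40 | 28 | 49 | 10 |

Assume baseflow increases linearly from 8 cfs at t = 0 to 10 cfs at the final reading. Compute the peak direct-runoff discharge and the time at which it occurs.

Subtracting baseflow gives direct-runoff ordinates: 0.00, 12.67, 51.33, 31.00, 18.67, 39.33, 0.00 cfs.
The maximum is 51.33 cfs, occurring at the reading for t = 6 h.

Q_p = 51.33 cfs at t = 6 h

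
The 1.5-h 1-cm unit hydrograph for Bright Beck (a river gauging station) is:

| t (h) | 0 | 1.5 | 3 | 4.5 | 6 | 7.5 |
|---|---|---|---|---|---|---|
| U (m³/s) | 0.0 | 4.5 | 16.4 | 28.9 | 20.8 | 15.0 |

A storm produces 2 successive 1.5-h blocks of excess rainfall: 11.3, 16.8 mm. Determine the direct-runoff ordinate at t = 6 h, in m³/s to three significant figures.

Q ≈ 72.1 m³/s

By discrete convolution, Q_j = Σ (P_i / 10 mm) · U_{j−i}.
At t = 6 h (j=4): Q = (11.3/10)·20.8 + (16.8/10)·28.9 = 72.1 m³/s.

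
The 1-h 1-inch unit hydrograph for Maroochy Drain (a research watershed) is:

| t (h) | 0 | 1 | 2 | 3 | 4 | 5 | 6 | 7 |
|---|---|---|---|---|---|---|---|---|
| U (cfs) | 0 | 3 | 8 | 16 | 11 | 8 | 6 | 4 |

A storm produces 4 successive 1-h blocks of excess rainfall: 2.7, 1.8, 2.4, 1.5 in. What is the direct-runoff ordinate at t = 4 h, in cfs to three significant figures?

Q ≈ 82.2 cfs

By discrete convolution, Q_j = Σ (P_i / 1 in) · U_{j−i}.
At t = 4 h (j=4): Q = (2.7/1)·11 + (1.8/1)·16 + (2.4/1)·8 + (1.5/1)·3 = 82.2 cfs.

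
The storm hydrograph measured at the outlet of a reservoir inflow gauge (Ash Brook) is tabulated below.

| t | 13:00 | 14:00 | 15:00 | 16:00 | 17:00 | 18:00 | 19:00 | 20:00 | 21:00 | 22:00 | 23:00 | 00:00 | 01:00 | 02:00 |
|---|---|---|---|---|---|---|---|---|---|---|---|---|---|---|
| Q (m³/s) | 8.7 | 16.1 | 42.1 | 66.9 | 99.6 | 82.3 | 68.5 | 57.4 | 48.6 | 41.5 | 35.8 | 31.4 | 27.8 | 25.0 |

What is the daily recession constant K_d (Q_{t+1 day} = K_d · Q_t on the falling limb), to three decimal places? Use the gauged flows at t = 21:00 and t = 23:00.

K_d ≈ 0.026

Between t = 21:00 and t = 23:00 the flow falls from 48.6 to 35.8 m³/s over 2×1 h = 2 h.
Per-interval ratio K = (35.8/48.6)^(1/2) = 0.8583; K_d = K^(24/1) = 0.026.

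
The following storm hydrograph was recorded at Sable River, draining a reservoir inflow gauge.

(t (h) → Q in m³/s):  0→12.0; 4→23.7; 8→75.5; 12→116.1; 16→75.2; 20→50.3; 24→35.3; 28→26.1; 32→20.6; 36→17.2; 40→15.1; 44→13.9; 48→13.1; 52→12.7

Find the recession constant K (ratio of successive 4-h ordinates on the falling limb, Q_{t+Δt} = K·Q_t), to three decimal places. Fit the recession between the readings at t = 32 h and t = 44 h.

K ≈ 0.877

Using the recession-limb readings at t = 32 h and t = 44 h: Q falls from 20.6 to 13.9 m³/s over 3 intervals.
K = (Q₂/Q₁)^(1/3) = (13.9/20.6)^(1/3) = 0.877.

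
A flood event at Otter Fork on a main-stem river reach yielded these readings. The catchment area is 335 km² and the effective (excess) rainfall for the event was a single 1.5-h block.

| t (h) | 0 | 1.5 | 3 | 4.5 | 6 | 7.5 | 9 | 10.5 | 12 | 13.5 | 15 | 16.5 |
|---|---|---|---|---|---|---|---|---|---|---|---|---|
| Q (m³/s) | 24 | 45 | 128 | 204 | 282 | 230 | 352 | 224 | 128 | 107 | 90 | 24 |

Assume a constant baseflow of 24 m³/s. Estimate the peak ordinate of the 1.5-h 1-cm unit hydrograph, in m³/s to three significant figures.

U_p ≈ 131 m³/s

Direct runoff: 0.0, 21.0, 104.0, 180.0, 258.0, 206.0, 328.0, 200.0, 104.0, 83.0, 66.0, 0.0 m³/s; ΣQ_DR = 1550 m³/s, peak = 328.0 m³/s.
Runoff depth d = ΣQ_DR·Δt / A = 1550 × 5400 / (335 km²) = 24.99 mm.
The 1-cm UH is the DRH scaled by (10 mm)/d, so U_p = 328.0 × 10/24.99 = 131 m³/s.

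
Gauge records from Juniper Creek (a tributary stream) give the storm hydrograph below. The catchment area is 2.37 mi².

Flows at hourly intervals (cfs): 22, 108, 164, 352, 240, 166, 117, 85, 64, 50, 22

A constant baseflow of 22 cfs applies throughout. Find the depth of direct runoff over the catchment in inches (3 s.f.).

Direct runoff: 0.0, 86.0, 142.0, 330.0, 218.0, 144.0, 95.0, 63.0, 42.0, 28.0, 0.0 cfs; ΣQ_DR = 1148 cfs.
V = ΣQ_DR · Δt = 1148 × 3600 s = 4.133 × 10^6 ft³.
Over A = 2.37 mi², depth = V / A = 0.751 in.

d ≈ 0.751 in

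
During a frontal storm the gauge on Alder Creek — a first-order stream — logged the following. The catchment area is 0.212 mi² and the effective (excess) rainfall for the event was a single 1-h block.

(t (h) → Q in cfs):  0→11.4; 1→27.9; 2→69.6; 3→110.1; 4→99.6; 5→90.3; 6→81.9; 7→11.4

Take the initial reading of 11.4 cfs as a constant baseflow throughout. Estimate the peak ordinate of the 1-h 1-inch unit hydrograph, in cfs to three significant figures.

U_p ≈ 32.9 cfs

Direct runoff: 0.0, 16.5, 58.2, 98.7, 88.2, 78.9, 70.5, 0.0 cfs; ΣQ_DR = 411.0 cfs, peak = 98.7 cfs.
Runoff depth d = ΣQ_DR·Δt / A = 411.0 × 3600 / (0.212 mi²) = 3.004 in.
The 1-inch UH is the DRH scaled by (1 in)/d, so U_p = 98.7 × 1/3.004 = 32.9 cfs.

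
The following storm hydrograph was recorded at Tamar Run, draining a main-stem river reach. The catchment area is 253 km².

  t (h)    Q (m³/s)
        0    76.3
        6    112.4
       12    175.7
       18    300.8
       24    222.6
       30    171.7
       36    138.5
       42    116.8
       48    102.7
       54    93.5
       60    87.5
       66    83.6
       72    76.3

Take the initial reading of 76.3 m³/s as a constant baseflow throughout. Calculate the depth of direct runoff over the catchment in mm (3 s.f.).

d ≈ 65.4 mm

Direct runoff: 0.0, 36.1, 99.4, 224.5, 146.3, 95.4, 62.2, 40.5, 26.4, 17.2, 11.2, 7.3, 0.0 m³/s; ΣQ_DR = 766.5 m³/s.
V = ΣQ_DR · Δt = 766.5 × 21600 s = 1.656 × 10^7 m³.
Over A = 253 km², depth = V / A = 65.4 mm.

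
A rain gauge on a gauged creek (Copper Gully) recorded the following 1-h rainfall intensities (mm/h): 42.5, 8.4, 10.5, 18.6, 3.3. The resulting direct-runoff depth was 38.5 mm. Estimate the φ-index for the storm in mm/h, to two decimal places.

φ ≈ 11.30 mm/h

Only the 2 blocks with intensity above φ contribute runoff: 42.5, 18.6 mm/h.
Σ(I−φ)·Δt = d  ⇒  (42.5+18.6 − 2φ)·1 = 38.5
φ = (61.10 − 38.5/1) / 2 = 11.30 mm/h.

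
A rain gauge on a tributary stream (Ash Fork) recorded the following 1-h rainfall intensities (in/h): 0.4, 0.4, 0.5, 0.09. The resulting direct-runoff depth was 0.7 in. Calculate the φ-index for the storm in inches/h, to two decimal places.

Only the 3 blocks with intensity above φ contribute runoff: 0.4, 0.4, 0.5 in/h.
Σ(I−φ)·Δt = d  ⇒  (0.4+0.4+0.5 − 3φ)·1 = 0.7
φ = (1.300 − 0.7/1) / 3 = 0.20 in/h.

φ ≈ 0.20 in/h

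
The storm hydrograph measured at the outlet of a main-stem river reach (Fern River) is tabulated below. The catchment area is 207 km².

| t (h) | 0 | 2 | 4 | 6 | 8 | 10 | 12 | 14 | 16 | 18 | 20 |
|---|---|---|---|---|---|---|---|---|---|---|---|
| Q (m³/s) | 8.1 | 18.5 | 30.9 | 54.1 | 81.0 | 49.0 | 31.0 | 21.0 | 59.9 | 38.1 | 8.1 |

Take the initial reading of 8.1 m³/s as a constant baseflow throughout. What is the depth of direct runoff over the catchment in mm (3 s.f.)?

Direct runoff: 0.0, 10.4, 22.8, 46.0, 72.9, 40.9, 22.9, 12.9, 51.8, 30.0, 0.0 m³/s; ΣQ_DR = 310.6 m³/s.
V = ΣQ_DR · Δt = 310.6 × 7200 s = 2.236 × 10^6 m³.
Over A = 207 km², depth = V / A = 10.8 mm.

d ≈ 10.8 mm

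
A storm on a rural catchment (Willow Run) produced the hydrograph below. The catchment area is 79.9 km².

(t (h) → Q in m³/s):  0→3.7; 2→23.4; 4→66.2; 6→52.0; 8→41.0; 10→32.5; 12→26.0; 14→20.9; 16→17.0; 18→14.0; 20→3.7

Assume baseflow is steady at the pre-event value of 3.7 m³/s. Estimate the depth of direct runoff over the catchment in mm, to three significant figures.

Direct runoff: 0.0, 19.7, 62.5, 48.3, 37.3, 28.8, 22.3, 17.2, 13.3, 10.3, 0.0 m³/s; ΣQ_DR = 259.7 m³/s.
V = ΣQ_DR · Δt = 259.7 × 7200 s = 1.870 × 10^6 m³.
Over A = 79.9 km², depth = V / A = 23.4 mm.

d ≈ 23.4 mm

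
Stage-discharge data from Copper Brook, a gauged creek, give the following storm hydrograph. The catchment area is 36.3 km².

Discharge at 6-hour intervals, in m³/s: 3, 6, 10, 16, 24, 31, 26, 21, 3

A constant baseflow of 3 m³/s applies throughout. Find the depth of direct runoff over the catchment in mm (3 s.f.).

d ≈ 67.2 mm

Direct runoff: 0.0, 3.0, 7.0, 13.0, 21.0, 28.0, 23.0, 18.0, 0.0 m³/s; ΣQ_DR = 113.0 m³/s.
V = ΣQ_DR · Δt = 113.0 × 21600 s = 2.441 × 10^6 m³.
Over A = 36.3 km², depth = V / A = 67.2 mm.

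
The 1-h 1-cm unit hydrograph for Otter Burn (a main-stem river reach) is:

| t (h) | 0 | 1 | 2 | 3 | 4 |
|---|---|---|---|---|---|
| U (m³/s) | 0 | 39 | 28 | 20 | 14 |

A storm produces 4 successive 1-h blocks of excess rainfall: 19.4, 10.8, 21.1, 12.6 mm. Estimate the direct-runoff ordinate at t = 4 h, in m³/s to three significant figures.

Q ≈ 157 m³/s

By discrete convolution, Q_j = Σ (P_i / 10 mm) · U_{j−i}.
At t = 4 h (j=4): Q = (19.4/10)·14 + (10.8/10)·20 + (21.1/10)·28 + (12.6/10)·39 = 157 m³/s.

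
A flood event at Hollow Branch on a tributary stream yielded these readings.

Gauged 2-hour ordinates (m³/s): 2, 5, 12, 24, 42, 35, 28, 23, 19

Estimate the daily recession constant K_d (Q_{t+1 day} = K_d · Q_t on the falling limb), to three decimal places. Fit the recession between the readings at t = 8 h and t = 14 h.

K_d ≈ 0.090

Between t = 8 h and t = 14 h the flow falls from 42 to 23 m³/s over 3×2 h = 6 h.
Per-interval ratio K = (23/42)^(1/3) = 0.8181; K_d = K^(24/2) = 0.090.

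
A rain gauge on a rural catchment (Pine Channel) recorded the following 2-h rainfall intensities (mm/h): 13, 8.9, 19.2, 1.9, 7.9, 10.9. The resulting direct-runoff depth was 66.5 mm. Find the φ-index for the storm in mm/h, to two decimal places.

φ ≈ 5.33 mm/h

Only the 5 blocks with intensity above φ contribute runoff: 13, 8.9, 19.2, 7.9, 10.9 mm/h.
Σ(I−φ)·Δt = d  ⇒  (13+8.9+19.2+7.9+10.9 − 5φ)·2 = 66.5
φ = (59.90 − 66.5/2) / 5 = 5.33 mm/h.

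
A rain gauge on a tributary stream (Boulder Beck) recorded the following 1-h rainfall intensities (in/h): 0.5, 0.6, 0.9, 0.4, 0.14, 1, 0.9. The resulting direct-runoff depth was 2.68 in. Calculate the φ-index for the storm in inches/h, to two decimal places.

Only the 6 blocks with intensity above φ contribute runoff: 0.5, 0.6, 0.9, 0.4, 1, 0.9 in/h.
Σ(I−φ)·Δt = d  ⇒  (0.5+0.6+0.9+0.4+1+0.9 − 6φ)·1 = 2.68
φ = (4.300 − 2.68/1) / 6 = 0.27 in/h.

φ ≈ 0.27 in/h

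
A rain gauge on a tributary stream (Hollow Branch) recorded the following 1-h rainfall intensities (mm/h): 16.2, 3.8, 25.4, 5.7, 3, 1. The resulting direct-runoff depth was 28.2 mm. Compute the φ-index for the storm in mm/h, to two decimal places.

φ ≈ 6.70 mm/h

Only the 2 blocks with intensity above φ contribute runoff: 16.2, 25.4 mm/h.
Σ(I−φ)·Δt = d  ⇒  (16.2+25.4 − 2φ)·1 = 28.2
φ = (41.60 − 28.2/1) / 2 = 6.70 mm/h.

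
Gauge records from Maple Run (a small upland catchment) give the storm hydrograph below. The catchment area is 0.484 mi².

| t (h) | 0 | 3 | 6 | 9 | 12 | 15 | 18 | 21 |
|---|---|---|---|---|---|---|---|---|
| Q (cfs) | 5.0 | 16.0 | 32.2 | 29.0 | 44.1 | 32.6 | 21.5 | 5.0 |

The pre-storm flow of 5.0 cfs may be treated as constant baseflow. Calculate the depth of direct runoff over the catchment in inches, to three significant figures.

Direct runoff: 0.0, 11.0, 27.2, 24.0, 39.1, 27.6, 16.5, 0.0 cfs; ΣQ_DR = 145.4 cfs.
V = ΣQ_DR · Δt = 145.4 × 10800 s = 1.570 × 10^6 ft³.
Over A = 0.484 mi², depth = V / A = 1.40 in.

d ≈ 1.40 in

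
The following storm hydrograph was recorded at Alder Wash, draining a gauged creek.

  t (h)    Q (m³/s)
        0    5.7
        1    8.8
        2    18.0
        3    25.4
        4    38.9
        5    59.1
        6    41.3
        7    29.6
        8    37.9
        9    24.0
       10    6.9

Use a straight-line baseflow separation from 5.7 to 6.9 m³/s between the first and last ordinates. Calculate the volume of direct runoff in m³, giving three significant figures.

V ≈ 8.15 × 10^5 m³

Direct-runoff ordinates (Q − Q_b): 0.00, 2.98, 12.06, 19.34, 32.72, 52.80, 34.88, 23.06, 31.24, 17.22, 0.00 m³/s.
ΣQ_DR = 226.3 m³/s.
With Δt = 1 h = 3600 s, V = ΣQ_DR · Δt = 226.3 × 3600 = 8.15 × 10^5 m³.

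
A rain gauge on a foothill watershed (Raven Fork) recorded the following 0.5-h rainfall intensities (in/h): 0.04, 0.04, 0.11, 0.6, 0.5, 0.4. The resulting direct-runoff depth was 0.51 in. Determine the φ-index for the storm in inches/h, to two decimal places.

φ ≈ 0.16 in/h

Only the 3 blocks with intensity above φ contribute runoff: 0.6, 0.5, 0.4 in/h.
Σ(I−φ)·Δt = d  ⇒  (0.6+0.5+0.4 − 3φ)·0.5 = 0.51
φ = (1.500 − 0.51/0.5) / 3 = 0.16 in/h.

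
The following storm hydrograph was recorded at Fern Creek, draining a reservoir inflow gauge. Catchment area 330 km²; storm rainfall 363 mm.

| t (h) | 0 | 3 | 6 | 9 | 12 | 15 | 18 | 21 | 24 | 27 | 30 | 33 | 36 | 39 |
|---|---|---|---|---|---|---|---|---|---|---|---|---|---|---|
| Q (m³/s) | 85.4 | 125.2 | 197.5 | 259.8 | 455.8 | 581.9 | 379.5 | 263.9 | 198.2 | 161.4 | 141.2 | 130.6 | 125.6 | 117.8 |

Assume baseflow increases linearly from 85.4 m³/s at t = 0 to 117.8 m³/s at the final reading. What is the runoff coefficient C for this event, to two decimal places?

C ≈ 0.16

ΣQ_DR = 1801 m³/s; V = ΣQ_DR·Δt = 1.946 × 10^7 m³.
Runoff depth d = V / A = 58.95 mm.
C = d / P = 58.95 / 363 = 0.16.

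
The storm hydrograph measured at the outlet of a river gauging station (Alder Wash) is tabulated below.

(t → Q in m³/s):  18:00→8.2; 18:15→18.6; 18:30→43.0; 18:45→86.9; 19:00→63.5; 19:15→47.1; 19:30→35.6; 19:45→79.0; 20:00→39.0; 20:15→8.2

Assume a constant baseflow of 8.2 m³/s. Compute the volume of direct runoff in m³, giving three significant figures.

Direct-runoff ordinates (Q − Q_b): 0.0, 10.4, 34.8, 78.7, 55.3, 38.9, 27.4, 70.8, 30.8, 0.0 m³/s.
ΣQ_DR = 347.1 m³/s.
With Δt = 0.25 h = 900 s, V = ΣQ_DR · Δt = 347.1 × 900 = 3.12 × 10^5 m³.

V ≈ 3.12 × 10^5 m³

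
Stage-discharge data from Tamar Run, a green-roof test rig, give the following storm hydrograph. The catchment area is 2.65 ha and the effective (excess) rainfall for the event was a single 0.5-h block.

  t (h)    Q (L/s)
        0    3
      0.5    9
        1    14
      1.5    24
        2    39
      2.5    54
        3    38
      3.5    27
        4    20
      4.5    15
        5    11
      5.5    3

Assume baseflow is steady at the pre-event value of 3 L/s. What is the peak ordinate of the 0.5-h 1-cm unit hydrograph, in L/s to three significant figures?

Direct runoff: 0.0, 6.0, 11.0, 21.0, 36.0, 51.0, 35.0, 24.0, 17.0, 12.0, 8.0, 0.0 L/s; ΣQ_DR = 221.0 L/s, peak = 51.0 L/s.
Runoff depth d = ΣQ_DR·Δt / A = 221.0 × 1800 / (2.65 ha) = 15.01 mm.
The 1-cm UH is the DRH scaled by (10 mm)/d, so U_p = 51.0 × 10/15.01 = 34.0 L/s.

U_p ≈ 34.0 L/s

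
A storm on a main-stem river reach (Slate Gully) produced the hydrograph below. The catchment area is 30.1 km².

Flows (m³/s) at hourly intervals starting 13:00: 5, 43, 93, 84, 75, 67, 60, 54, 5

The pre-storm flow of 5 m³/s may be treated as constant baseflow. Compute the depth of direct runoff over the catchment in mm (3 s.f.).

Direct runoff: 0.0, 38.0, 88.0, 79.0, 70.0, 62.0, 55.0, 49.0, 0.0 m³/s; ΣQ_DR = 441.0 m³/s.
V = ΣQ_DR · Δt = 441.0 × 3600 s = 1.588 × 10^6 m³.
Over A = 30.1 km², depth = V / A = 52.7 mm.

d ≈ 52.7 mm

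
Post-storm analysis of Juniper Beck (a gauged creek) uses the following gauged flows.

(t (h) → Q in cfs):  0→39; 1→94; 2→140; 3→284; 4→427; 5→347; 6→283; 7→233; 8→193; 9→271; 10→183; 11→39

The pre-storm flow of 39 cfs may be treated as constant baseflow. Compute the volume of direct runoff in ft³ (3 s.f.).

Direct-runoff ordinates (Q − Q_b): 0.0, 55.0, 101.0, 245.0, 388.0, 308.0, 244.0, 194.0, 154.0, 232.0, 144.0, 0.0 cfs.
ΣQ_DR = 2065 cfs.
With Δt = 1 h = 3600 s, V = ΣQ_DR · Δt = 2065 × 3600 = 7.43 × 10^6 ft³.

V ≈ 7.43 × 10^6 ft³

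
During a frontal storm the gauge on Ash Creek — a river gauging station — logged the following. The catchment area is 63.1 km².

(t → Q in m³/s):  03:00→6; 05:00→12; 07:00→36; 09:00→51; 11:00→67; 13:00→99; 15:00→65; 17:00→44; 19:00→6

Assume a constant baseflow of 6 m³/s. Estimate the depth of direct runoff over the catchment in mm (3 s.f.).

d ≈ 37.9 mm

Direct runoff: 0.0, 6.0, 30.0, 45.0, 61.0, 93.0, 59.0, 38.0, 0.0 m³/s; ΣQ_DR = 332.0 m³/s.
V = ΣQ_DR · Δt = 332.0 × 7200 s = 2.390 × 10^6 m³.
Over A = 63.1 km², depth = V / A = 37.9 mm.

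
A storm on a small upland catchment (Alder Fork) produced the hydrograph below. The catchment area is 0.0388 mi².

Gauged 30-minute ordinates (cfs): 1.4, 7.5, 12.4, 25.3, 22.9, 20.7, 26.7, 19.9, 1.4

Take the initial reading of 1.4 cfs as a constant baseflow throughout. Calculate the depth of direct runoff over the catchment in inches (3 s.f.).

Direct runoff: 0.0, 6.1, 11.0, 23.9, 21.5, 19.3, 25.3, 18.5, 0.0 cfs; ΣQ_DR = 125.6 cfs.
V = ΣQ_DR · Δt = 125.6 × 1800 s = 2.261 × 10^5 ft³.
Over A = 0.0388 mi², depth = V / A = 2.51 in.

d ≈ 2.51 in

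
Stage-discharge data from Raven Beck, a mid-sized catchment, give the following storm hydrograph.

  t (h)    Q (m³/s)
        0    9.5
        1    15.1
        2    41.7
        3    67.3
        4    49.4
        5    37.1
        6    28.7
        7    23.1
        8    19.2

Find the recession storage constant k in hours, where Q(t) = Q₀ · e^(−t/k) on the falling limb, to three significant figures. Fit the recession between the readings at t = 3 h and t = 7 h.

k ≈ 3.74 h

On the falling limb, Q drops from 67.3 to 23.1 m³/s between t = 3 h and t = 7 h (Δt = 4 h).
k = −Δt / ln(Q₂/Q₁) = −4 / ln(23.1/67.3) = 3.74 h.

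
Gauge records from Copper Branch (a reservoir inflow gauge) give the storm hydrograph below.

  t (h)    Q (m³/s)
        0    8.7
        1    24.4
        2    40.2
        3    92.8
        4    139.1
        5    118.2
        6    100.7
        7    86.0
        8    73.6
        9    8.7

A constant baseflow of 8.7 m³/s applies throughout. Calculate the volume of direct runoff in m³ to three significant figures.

Direct-runoff ordinates (Q − Q_b): 0.0, 15.7, 31.5, 84.1, 130.4, 109.5, 92.0, 77.3, 64.9, 0.0 m³/s.
ΣQ_DR = 605.4 m³/s.
With Δt = 1 h = 3600 s, V = ΣQ_DR · Δt = 605.4 × 3600 = 2.18 × 10^6 m³.

V ≈ 2.18 × 10^6 m³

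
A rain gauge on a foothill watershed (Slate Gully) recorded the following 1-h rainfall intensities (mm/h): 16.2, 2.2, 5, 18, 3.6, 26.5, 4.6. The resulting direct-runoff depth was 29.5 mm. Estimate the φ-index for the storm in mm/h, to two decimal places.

φ ≈ 10.40 mm/h

Only the 3 blocks with intensity above φ contribute runoff: 16.2, 18, 26.5 mm/h.
Σ(I−φ)·Δt = d  ⇒  (16.2+18+26.5 − 3φ)·1 = 29.5
φ = (60.70 − 29.5/1) / 3 = 10.40 mm/h.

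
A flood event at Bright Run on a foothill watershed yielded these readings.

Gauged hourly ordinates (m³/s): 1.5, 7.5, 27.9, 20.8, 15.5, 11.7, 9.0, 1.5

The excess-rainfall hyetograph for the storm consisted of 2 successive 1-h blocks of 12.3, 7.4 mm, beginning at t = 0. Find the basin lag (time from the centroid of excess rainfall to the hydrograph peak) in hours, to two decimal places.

Centroid of excess rainfall: t_c = Σ P_i·t̄_i / ΣP_i = 0.8756 h (block centres at 0.5, 1.5 h).
Hydrograph peak occurs at t = 2 h, so basin lag t_L = 2 − 0.8756 = 1.12 h.

t_L ≈ 1.12 h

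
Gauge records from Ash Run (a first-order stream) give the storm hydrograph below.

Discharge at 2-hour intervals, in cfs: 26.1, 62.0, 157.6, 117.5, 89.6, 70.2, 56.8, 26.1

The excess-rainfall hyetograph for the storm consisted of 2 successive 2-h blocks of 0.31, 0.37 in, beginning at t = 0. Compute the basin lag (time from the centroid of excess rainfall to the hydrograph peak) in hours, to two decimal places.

Centroid of excess rainfall: t_c = Σ P_i·t̄_i / ΣP_i = 2.0882 h (block centres at 1, 3 h).
Hydrograph peak occurs at t = 4 h, so basin lag t_L = 4 − 2.0882 = 1.91 h.

t_L ≈ 1.91 h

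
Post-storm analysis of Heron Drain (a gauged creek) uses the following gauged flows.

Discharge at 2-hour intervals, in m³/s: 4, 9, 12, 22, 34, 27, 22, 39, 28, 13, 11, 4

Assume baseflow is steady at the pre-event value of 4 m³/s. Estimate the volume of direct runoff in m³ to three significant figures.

V ≈ 1.27 × 10^6 m³

Direct-runoff ordinates (Q − Q_b): 0.0, 5.0, 8.0, 18.0, 30.0, 23.0, 18.0, 35.0, 24.0, 9.0, 7.0, 0.0 m³/s.
ΣQ_DR = 177.0 m³/s.
With Δt = 2 h = 7200 s, V = ΣQ_DR · Δt = 177.0 × 7200 = 1.27 × 10^6 m³.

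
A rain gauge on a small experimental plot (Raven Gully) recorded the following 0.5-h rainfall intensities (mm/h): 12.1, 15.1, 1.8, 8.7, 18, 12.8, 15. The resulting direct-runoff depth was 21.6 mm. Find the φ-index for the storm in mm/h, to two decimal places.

Only the 6 blocks with intensity above φ contribute runoff: 12.1, 15.1, 8.7, 18, 12.8, 15 mm/h.
Σ(I−φ)·Δt = d  ⇒  (12.1+15.1+8.7+18+12.8+15 − 6φ)·0.5 = 21.6
φ = (81.70 − 21.6/0.5) / 6 = 6.42 mm/h.

φ ≈ 6.42 mm/h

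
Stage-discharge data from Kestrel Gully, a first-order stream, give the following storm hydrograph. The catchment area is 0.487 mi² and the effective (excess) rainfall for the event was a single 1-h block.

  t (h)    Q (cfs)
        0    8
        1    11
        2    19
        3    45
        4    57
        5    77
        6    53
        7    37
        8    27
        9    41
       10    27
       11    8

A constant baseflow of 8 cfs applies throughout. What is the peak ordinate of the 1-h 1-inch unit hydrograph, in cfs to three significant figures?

Direct runoff: 0.0, 3.0, 11.0, 37.0, 49.0, 69.0, 45.0, 29.0, 19.0, 33.0, 19.0, 0.0 cfs; ΣQ_DR = 314.0 cfs, peak = 69.0 cfs.
Runoff depth d = ΣQ_DR·Δt / A = 314.0 × 3600 / (0.487 mi²) = 0.9991 in.
The 1-inch UH is the DRH scaled by (1 in)/d, so U_p = 69.0 × 1/0.9991 = 69.1 cfs.

U_p ≈ 69.1 cfs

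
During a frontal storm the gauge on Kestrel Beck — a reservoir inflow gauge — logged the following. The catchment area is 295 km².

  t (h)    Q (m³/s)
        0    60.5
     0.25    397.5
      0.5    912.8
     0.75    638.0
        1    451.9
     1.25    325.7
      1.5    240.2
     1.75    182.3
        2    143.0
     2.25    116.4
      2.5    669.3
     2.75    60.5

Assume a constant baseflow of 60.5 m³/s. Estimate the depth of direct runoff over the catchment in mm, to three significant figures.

Direct runoff: 0.0, 337.0, 852.3, 577.5, 391.4, 265.2, 179.7, 121.8, 82.5, 55.9, 608.8, 0.0 m³/s; ΣQ_DR = 3472 m³/s.
V = ΣQ_DR · Δt = 3472 × 900 s = 3.125 × 10^6 m³.
Over A = 295 km², depth = V / A = 10.6 mm.

d ≈ 10.6 mm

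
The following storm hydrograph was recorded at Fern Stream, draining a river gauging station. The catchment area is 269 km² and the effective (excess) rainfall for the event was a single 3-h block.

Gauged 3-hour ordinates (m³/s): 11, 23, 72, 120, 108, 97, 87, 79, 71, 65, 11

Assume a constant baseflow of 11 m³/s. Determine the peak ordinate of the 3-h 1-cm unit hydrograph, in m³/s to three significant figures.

U_p ≈ 43.6 m³/s

Direct runoff: 0.0, 12.0, 61.0, 109.0, 97.0, 86.0, 76.0, 68.0, 60.0, 54.0, 0.0 m³/s; ΣQ_DR = 623.0 m³/s, peak = 109.0 m³/s.
Runoff depth d = ΣQ_DR·Δt / A = 623.0 × 10800 / (269 km²) = 25.01 mm.
The 1-cm UH is the DRH scaled by (10 mm)/d, so U_p = 109.0 × 10/25.01 = 43.6 m³/s.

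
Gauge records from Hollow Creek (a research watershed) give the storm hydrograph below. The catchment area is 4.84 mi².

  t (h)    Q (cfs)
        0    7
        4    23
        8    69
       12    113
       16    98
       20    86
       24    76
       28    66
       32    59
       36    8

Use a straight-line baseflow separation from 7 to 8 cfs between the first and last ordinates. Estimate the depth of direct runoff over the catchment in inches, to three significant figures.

Direct runoff: 0.00, 15.89, 61.78, 105.67, 90.56, 78.44, 68.33, 58.22, 51.11, 0.00 cfs; ΣQ_DR = 530.0 cfs.
V = ΣQ_DR · Δt = 530.0 × 14400 s = 7.632 × 10^6 ft³.
Over A = 4.84 mi², depth = V / A = 0.679 in.

d ≈ 0.679 in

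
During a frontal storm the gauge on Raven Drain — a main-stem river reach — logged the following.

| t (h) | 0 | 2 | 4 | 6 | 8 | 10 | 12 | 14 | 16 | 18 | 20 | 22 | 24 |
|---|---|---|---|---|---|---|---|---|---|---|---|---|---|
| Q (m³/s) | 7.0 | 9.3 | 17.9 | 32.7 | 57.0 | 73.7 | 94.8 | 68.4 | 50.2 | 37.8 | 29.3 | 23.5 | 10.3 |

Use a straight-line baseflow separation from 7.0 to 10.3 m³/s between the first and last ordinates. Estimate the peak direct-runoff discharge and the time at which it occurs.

Q_p = 86.15 m³/s at t = 12 h

Subtracting baseflow gives direct-runoff ordinates: 0.00, 2.02, 10.35, 24.88, 48.90, 65.33, 86.15, 59.48, 41.00, 28.32, 19.55, 13.47, 0.00 m³/s.
The maximum is 86.15 m³/s, occurring at the reading for t = 12 h.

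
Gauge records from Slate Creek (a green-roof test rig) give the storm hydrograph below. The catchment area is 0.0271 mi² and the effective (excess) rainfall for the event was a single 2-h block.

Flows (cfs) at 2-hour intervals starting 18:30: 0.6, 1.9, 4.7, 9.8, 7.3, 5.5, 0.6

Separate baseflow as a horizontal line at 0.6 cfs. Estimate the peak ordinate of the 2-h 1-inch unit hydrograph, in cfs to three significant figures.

U_p ≈ 3.07 cfs

Direct runoff: 0.0, 1.3, 4.1, 9.2, 6.7, 4.9, 0.0 cfs; ΣQ_DR = 26.20 cfs, peak = 9.2 cfs.
Runoff depth d = ΣQ_DR·Δt / A = 26.20 × 7200 / (0.0271 mi²) = 2.996 in.
The 1-inch UH is the DRH scaled by (1 in)/d, so U_p = 9.2 × 1/2.996 = 3.07 cfs.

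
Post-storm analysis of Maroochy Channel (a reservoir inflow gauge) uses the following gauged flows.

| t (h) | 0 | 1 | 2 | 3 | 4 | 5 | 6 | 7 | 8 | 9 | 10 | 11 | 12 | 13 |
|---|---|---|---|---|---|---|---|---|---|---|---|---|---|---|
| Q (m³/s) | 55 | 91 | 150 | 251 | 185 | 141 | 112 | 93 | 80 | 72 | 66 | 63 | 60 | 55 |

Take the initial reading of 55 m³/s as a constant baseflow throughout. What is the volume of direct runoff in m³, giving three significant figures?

Direct-runoff ordinates (Q − Q_b): 0.0, 36.0, 95.0, 196.0, 130.0, 86.0, 57.0, 38.0, 25.0, 17.0, 11.0, 8.0, 5.0, 0.0 m³/s.
ΣQ_DR = 704.0 m³/s.
With Δt = 1 h = 3600 s, V = ΣQ_DR · Δt = 704.0 × 3600 = 2.53 × 10^6 m³.

V ≈ 2.53 × 10^6 m³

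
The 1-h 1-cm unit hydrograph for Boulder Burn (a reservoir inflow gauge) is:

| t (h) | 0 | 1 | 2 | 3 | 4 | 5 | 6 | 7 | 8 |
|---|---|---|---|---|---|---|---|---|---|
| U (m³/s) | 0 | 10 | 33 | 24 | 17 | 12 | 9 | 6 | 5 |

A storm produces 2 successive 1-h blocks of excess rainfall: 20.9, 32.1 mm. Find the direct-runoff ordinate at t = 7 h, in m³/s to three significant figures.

By discrete convolution, Q_j = Σ (P_i / 10 mm) · U_{j−i}.
At t = 7 h (j=7): Q = (20.9/10)·6 + (32.1/10)·9 = 41.4 m³/s.

Q ≈ 41.4 m³/s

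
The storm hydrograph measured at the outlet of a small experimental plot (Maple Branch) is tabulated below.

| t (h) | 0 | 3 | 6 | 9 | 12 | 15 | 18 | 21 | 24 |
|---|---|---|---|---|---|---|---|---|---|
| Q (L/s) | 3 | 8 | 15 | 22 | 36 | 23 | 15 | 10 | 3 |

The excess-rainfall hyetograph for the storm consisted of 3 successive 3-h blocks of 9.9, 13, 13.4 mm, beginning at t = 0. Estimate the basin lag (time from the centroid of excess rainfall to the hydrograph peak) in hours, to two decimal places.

t_L ≈ 7.21 h

Centroid of excess rainfall: t_c = Σ P_i·t̄_i / ΣP_i = 4.7893 h (block centres at 1.5, 4.5, 7.5 h).
Hydrograph peak occurs at t = 12 h, so basin lag t_L = 12 − 4.7893 = 7.21 h.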